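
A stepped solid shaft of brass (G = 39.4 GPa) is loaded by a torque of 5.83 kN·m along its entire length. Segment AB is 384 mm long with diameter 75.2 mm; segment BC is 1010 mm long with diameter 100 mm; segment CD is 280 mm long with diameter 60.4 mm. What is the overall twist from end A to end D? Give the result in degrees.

3.73°

J_AB = π(0.0752)⁴/32 = 3.14×10^-6 m⁴; J_BC = π(0.100)⁴/32 = 9.82×10^-6 m⁴; J_CD = π(0.0604)⁴/32 = 1.31×10^-6 m⁴.
θ = (T/G)·Σ L_i/J_i = (5830/39.4×10⁹)·(0.384/3.14×10^-6 + 1.01/9.82×10^-6 + 0.280/1.31×10^-6) = 0.06503 rad.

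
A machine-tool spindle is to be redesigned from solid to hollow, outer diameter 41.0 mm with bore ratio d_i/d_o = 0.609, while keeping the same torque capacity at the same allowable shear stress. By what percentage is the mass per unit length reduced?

Equal τ_max and T ⇒ the solid shaft needs d_s³ = d_o³(1−k⁴), so d_s = 41.0·(1−0.609⁴)^(1/3) = 39.03 mm.
Area ratio A_h/A_s = d_o²(1−k²)/d_s² = (1−k²)/(1−k⁴)^(2/3) = 0.6943.
Mass saving = 1 − 0.6943 = 30.6 %.

30.6 %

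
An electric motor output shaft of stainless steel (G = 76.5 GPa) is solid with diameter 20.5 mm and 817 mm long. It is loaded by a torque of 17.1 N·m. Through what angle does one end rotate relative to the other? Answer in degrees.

J = πd⁴/32 = π(0.0205)⁴/32 = 1.734×10^-8 m⁴.
θ = T·L/(G·J) = 17.10 × 0.817 / (76.5×10⁹ × 1.734×10^-8) = 0.01053 rad.

0.603°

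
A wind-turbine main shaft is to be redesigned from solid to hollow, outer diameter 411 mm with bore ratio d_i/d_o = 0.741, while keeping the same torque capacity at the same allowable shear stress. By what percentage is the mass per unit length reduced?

42.7 %

Equal τ_max and T ⇒ the solid shaft needs d_s³ = d_o³(1−k⁴), so d_s = 411·(1−0.741⁴)^(1/3) = 364.7 mm.
Area ratio A_h/A_s = d_o²(1−k²)/d_s² = (1−k²)/(1−k⁴)^(2/3) = 0.5728.
Mass saving = 1 − 0.5728 = 42.7 %.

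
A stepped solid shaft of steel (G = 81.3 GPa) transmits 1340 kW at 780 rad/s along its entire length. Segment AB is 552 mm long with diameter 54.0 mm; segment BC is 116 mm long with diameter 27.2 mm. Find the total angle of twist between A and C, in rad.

0.0596 rad

ω = 780 rad/s, so T = P/ω = 1340×10³ / 780.0 = 1718 N·m.
J_AB = π(0.0540)⁴/32 = 8.35×10^-7 m⁴; J_BC = π(0.0272)⁴/32 = 5.37×10^-8 m⁴.
θ = (T/G)·Σ L_i/J_i = (1718/81.3×10⁹)·(0.552/8.35×10^-7 + 0.116/5.37×10^-8) = 0.05959 rad.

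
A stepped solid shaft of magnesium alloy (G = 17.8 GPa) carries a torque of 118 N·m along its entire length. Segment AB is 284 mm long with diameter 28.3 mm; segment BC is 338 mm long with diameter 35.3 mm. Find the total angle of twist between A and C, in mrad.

J_AB = π(0.0283)⁴/32 = 6.30×10^-8 m⁴; J_BC = π(0.0353)⁴/32 = 1.52×10^-7 m⁴.
θ = (T/G)·Σ L_i/J_i = (118.0/17.8×10⁹)·(0.284/6.30×10^-8 + 0.338/1.52×10^-7) = 0.04460 rad.

44.6 mrad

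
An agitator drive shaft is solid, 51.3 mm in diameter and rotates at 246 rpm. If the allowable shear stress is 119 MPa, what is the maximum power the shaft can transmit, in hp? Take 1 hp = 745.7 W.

J = πd⁴/32 = π(0.0513)⁴/32 = 6.799×10^-7 m⁴.
T_max = τ_allow·J/r = 1.19×10^8 × 6.799×10^-7 / 0.0256 = 3154 N·m.
ω = 2π·246/60 = 25.76 rad/s, so P_max = T_max·ω = 8.126×10^4 W.

109 hp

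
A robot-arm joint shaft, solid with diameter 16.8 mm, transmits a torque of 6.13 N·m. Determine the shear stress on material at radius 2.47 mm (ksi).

0.281 ksi

J = πd⁴/32 = π(0.0168)⁴/32 = 7.821×10^-9 m⁴.
Shear stress varies linearly with radius: τ = T·r/J = 6.130 × 0.00247 / 7.821×10^-9 = 1.936×10^6 Pa.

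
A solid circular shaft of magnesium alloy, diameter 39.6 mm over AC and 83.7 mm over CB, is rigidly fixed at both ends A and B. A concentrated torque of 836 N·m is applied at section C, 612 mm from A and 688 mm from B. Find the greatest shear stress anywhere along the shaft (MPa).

6.87 MPa

Compatibility: T_A·a/J_AC = T_B·b/J_CB with T_A + T_B = T₀.
J_AC = 2.41×10^-7 m⁴, J_CB = 4.82×10^-6 m⁴, so T_A = T₀·(J_AC/a)/((J_AC/a)+(J_CB/b)) = 44.58 N·m, T_B = 791.4 N·m.
τ in each portion: τ_AC = 3.66×10^6 Pa, τ_CB = 6.87×10^6 Pa; maximum is in CB.
τ_max = T_CB·r/J = 791.4·0.0418/4.82×10^-6 = 6.874×10^6 Pa.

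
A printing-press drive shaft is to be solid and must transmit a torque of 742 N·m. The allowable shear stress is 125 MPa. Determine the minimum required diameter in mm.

For a solid shaft τ_max = 16T/(πd³), so d = (16T/(π τ_allow))^(1/3) = (16·742.0/(π·1.25×10^8))^(1/3) = 0.03115 m.

31.2 mm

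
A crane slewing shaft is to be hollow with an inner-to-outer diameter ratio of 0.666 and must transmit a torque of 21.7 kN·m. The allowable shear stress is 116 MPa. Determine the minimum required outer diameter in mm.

For a hollow shaft with d_i/d_o = 0.666: τ_max = 16T/(π d_o³ (1−k⁴)), so d_o = [16T/(π τ_allow (1−k⁴))]^(1/3) = [16·21700/(π·1.16×10^8·0.8033)]^(1/3) = 0.1059 m.

106 mm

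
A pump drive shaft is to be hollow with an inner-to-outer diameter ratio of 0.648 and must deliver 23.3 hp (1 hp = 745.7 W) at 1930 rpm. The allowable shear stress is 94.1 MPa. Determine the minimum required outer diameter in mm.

ω = 2π·1930/60 = 202.1 rad/s, so T = P/ω = 23.3×745.7 / 202.1 = 85.97 N·m.
For a hollow shaft with d_i/d_o = 0.648: τ_max = 16T/(π d_o³ (1−k⁴)), so d_o = [16T/(π τ_allow (1−k⁴))]^(1/3) = [16·85.97/(π·9.41×10^7·0.8237)]^(1/3) = 0.01781 m.

17.8 mm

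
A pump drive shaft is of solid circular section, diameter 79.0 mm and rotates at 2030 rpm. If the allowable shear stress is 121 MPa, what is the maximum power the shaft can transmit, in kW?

J = πd⁴/32 = π(0.0790)⁴/32 = 3.824×10^-6 m⁴.
T_max = τ_allow·J/r = 1.21×10^8 × 3.824×10^-6 / 0.0395 = 11710 N·m.
ω = 2π·2030/60 = 212.6 rad/s, so P_max = T_max·ω = 2.490×10^6 W.

2490 kW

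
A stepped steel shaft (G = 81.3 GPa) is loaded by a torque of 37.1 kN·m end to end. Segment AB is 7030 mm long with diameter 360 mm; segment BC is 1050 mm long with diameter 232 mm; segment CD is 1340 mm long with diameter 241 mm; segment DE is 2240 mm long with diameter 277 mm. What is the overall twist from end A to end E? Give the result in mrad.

J_AB = π(0.360)⁴/32 = 1.65×10^-3 m⁴; J_BC = π(0.232)⁴/32 = 2.84×10^-4 m⁴; J_CD = π(0.241)⁴/32 = 3.31×10^-4 m⁴; J_DE = π(0.277)⁴/32 = 5.78×10^-4 m⁴.
θ = (T/G)·Σ L_i/J_i = (37100/81.3×10⁹)·(7.03/1.65×10^-3 + 1.05/2.84×10^-4 + 1.34/3.31×10^-4 + 2.24/5.78×10^-4) = 7.245×10^-3 rad.

7.25 mrad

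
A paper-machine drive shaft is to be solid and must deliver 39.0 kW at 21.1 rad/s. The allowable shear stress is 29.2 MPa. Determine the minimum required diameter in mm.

68.6 mm

ω = 21.1 rad/s, so T = P/ω = 39.0×10³ / 21.10 = 1848 N·m.
For a solid shaft τ_max = 16T/(πd³), so d = (16T/(π τ_allow))^(1/3) = (16·1848/(π·2.92×10^7))^(1/3) = 0.06857 m.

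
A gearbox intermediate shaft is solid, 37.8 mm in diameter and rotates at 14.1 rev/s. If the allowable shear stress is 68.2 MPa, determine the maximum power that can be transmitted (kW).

64.1 kW

J = πd⁴/32 = π(0.0378)⁴/32 = 2.004×10^-7 m⁴.
T_max = τ_allow·J/r = 6.82×10^7 × 2.004×10^-7 / 0.0189 = 723.3 N·m.
ω = 2π·14.1 = 88.59 rad/s, so P_max = T_max·ω = 6.408×10^4 W.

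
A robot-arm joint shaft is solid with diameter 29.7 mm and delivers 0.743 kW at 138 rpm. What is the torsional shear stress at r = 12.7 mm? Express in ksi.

1.24 ksi

ω = 2π·138/60 = 14.45 rad/s, so T = P/ω = 0.743×10³ / 14.45 = 51.41 N·m.
J = πd⁴/32 = π(0.0297)⁴/32 = 7.639×10^-8 m⁴.
Shear stress varies linearly with radius: τ = T·r/J = 51.41 × 0.0127 / 7.639×10^-8 = 8.548×10^6 Pa.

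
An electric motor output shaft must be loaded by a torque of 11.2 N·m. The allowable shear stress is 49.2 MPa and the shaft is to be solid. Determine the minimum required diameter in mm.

10.5 mm

For a solid shaft τ_max = 16T/(πd³), so d = (16T/(π τ_allow))^(1/3) = (16·11.20/(π·4.92×10^7))^(1/3) = 0.01051 m.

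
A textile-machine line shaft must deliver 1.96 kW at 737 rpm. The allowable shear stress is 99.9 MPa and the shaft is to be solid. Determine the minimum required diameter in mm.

10.9 mm

ω = 2π·737/60 = 77.18 rad/s, so T = P/ω = 1.96×10³ / 77.18 = 25.40 N·m.
For a solid shaft τ_max = 16T/(πd³), so d = (16T/(π τ_allow))^(1/3) = (16·25.40/(π·9.99×10^7))^(1/3) = 0.01090 m.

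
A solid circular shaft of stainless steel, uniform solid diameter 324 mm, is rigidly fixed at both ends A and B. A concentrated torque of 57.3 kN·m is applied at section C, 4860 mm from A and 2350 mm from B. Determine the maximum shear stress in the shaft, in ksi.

With uniform GJ and both ends fixed, compatibility θ_AC = θ_CB gives T_A·a = T_B·b, together with T_A + T_B = T₀.
T_A = T₀·b/(a+b) = 57300·2350/7210 = 18680 N·m; T_B = 38620 N·m.
τ in each portion: τ_AC = 2.80×10^6 Pa, τ_CB = 5.78×10^6 Pa; maximum is in CB.
τ_max = T_CB·r/J = 38620·0.162/1.08×10^-3 = 5.783×10^6 Pa.

0.839 ksi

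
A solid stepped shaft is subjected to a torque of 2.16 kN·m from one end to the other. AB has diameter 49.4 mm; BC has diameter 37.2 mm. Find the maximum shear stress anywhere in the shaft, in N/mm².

214 N/mm²

Under the same torque, τ_max = 16T/(πd³) is largest where d is smallest — segment BC (d = 37.2 mm).
τ_max = 16·2160/(π·(0.0372)³) = 2.137×10^8 Pa.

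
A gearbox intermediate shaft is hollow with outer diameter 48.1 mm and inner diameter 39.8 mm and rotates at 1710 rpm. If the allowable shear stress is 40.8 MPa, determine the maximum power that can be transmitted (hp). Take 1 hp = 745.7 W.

J = π(d_o⁴ − d_i⁴)/32 = π(0.0481⁴ − 0.0398⁴)/32 = 2.792×10^-7 m⁴.
T_max = τ_allow·J/r = 4.08×10^7 × 2.792×10^-7 / 0.0241 = 473.6 N·m.
ω = 2π·1710/60 = 179.1 rad/s, so P_max = T_max·ω = 8.481×10^4 W.

114 hp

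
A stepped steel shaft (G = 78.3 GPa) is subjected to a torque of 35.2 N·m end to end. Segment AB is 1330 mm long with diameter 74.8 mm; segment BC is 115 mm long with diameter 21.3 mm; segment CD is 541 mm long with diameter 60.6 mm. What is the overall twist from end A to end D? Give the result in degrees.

J_AB = π(0.0748)⁴/32 = 3.07×10^-6 m⁴; J_BC = π(0.0213)⁴/32 = 2.02×10^-8 m⁴; J_CD = π(0.0606)⁴/32 = 1.32×10^-6 m⁴.
θ = (T/G)·Σ L_i/J_i = (35.20/78.3×10⁹)·(1.33/3.07×10^-6 + 0.115/2.02×10^-8 + 0.541/1.32×10^-6) = 2.937×10^-3 rad.

0.168°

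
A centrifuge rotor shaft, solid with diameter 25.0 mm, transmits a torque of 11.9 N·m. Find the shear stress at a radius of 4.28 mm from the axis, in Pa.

J = πd⁴/32 = π(0.0250)⁴/32 = 3.835×10^-8 m⁴.
Shear stress varies linearly with radius: τ = T·r/J = 11.90 × 0.00428 / 3.835×10^-8 = 1.328×10^6 Pa.

1.33e6 Pa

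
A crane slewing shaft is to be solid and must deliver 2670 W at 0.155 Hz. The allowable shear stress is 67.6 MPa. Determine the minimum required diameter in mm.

ω = 2π·0.155 = 0.9739 rad/s, so T = P/ω = 2670 / 0.9739 = 2742 N·m.
For a solid shaft τ_max = 16T/(πd³), so d = (16T/(π τ_allow))^(1/3) = (16·2742/(π·6.76×10^7))^(1/3) = 0.05911 m.

59.1 mm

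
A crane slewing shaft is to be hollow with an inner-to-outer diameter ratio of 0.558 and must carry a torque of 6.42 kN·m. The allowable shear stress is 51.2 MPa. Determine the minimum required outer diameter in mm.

For a hollow shaft with d_i/d_o = 0.558: τ_max = 16T/(π d_o³ (1−k⁴)), so d_o = [16T/(π τ_allow (1−k⁴))]^(1/3) = [16·6420/(π·5.12×10^7·0.9031)]^(1/3) = 0.08909 m.

89.1 mm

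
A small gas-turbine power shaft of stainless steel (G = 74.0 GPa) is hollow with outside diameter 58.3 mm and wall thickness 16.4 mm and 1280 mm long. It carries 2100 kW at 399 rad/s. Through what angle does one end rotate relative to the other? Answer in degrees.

4.77°

ω = 399 rad/s, so T = P/ω = 2100×10³ / 399.0 = 5263 N·m.
J = π(d_o⁴ − d_i⁴)/32 = π(0.0583⁴ − 0.0255⁴)/32 = 1.093×10^-6 m⁴.
θ = T·L/(G·J) = 5263 × 1.28 / (74.0×10⁹ × 1.093×10^-6) = 0.08332 rad.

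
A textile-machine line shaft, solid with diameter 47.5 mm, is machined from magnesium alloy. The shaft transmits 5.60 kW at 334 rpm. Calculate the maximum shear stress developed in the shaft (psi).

1100 psi

ω = 2π·334/60 = 34.98 rad/s, so T = P/ω = 5.60×10³ / 34.98 = 160.1 N·m.
J = πd⁴/32 = π(0.0475)⁴/32 = 4.998×10^-7 m⁴.
τ_max = T·r/J = 160.1 × 0.0238 / 4.998×10^-7 = 7.609×10^6 Pa.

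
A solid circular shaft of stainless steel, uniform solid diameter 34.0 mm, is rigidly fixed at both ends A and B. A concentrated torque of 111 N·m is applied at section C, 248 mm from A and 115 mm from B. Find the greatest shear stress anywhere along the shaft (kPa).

With uniform GJ and both ends fixed, compatibility θ_AC = θ_CB gives T_A·a = T_B·b, together with T_A + T_B = T₀.
T_A = T₀·b/(a+b) = 111.0·115/363.0 = 35.17 N·m; T_B = 75.83 N·m.
τ in each portion: τ_AC = 4.56×10^6 Pa, τ_CB = 9.83×10^6 Pa; maximum is in CB.
τ_max = T_CB·r/J = 75.83·0.0170/1.31×10^-7 = 9.827×10^6 Pa.

9830 kPa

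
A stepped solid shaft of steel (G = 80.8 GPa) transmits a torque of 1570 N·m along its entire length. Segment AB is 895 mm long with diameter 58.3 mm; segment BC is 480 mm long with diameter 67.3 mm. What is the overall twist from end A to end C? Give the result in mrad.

20.0 mrad

J_AB = π(0.0583)⁴/32 = 1.13×10^-6 m⁴; J_BC = π(0.0673)⁴/32 = 2.01×10^-6 m⁴.
θ = (T/G)·Σ L_i/J_i = (1570/80.8×10⁹)·(0.895/1.13×10^-6 + 0.480/2.01×10^-6) = 0.01996 rad.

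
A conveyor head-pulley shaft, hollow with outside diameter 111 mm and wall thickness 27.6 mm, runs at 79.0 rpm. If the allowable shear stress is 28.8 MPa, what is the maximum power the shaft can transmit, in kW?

59.9 kW

J = π(d_o⁴ − d_i⁴)/32 = π(0.111⁴ − 0.0558⁴)/32 = 1.395×10^-5 m⁴.
T_max = τ_allow·J/r = 2.88×10^7 × 1.395×10^-5 / 0.0555 = 7240 N·m.
ω = 2π·79.0/60 = 8.273 rad/s, so P_max = T_max·ω = 5.989×10^4 W.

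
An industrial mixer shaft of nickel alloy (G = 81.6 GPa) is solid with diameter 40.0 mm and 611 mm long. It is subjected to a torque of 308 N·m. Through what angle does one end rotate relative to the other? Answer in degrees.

J = πd⁴/32 = π(0.0400)⁴/32 = 2.513×10^-7 m⁴.
θ = T·L/(G·J) = 308.0 × 0.611 / (81.6×10⁹ × 2.513×10^-7) = 9.176×10^-3 rad.

0.526°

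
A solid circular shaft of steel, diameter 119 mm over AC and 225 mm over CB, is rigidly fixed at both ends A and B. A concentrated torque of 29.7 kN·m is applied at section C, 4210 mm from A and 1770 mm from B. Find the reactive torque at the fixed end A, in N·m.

946 N·m

Compatibility: T_A·a/J_AC = T_B·b/J_CB with T_A + T_B = T₀.
J_AC = 1.97×10^-5 m⁴, J_CB = 2.52×10^-4 m⁴, so T_A = T₀·(J_AC/a)/((J_AC/a)+(J_CB/b)) = 945.9 N·m, T_B = 28750 N·m.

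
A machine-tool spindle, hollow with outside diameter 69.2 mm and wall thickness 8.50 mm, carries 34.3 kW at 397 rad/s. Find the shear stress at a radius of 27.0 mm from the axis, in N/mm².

ω = 397 rad/s, so T = P/ω = 34.3×10³ / 397.0 = 86.40 N·m.
J = π(d_o⁴ − d_i⁴)/32 = π(0.0692⁴ − 0.0522⁴)/32 = 1.522×10^-6 m⁴.
Shear stress varies linearly with radius: τ = T·r/J = 86.40 × 0.0270 / 1.522×10^-6 = 1.532×10^6 Pa.

1.53 N/mm²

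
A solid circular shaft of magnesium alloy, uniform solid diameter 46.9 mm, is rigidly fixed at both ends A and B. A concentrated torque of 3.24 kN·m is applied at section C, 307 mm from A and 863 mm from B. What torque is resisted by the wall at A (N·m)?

2390 N·m

With uniform GJ and both ends fixed, compatibility θ_AC = θ_CB gives T_A·a = T_B·b, together with T_A + T_B = T₀.
T_A = T₀·b/(a+b) = 3240·863/1170 = 2390 N·m; T_B = 850.2 N·m.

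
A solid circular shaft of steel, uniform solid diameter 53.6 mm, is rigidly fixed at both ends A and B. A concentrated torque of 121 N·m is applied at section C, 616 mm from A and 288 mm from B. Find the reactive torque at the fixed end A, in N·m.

38.5 N·m

With uniform GJ and both ends fixed, compatibility θ_AC = θ_CB gives T_A·a = T_B·b, together with T_A + T_B = T₀.
T_A = T₀·b/(a+b) = 121.0·288/904.0 = 38.55 N·m; T_B = 82.45 N·m.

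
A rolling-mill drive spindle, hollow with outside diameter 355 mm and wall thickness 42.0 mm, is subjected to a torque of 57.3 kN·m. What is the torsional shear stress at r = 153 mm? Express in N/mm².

J = π(d_o⁴ − d_i⁴)/32 = π(0.355⁴ − 0.271⁴)/32 = 1.030×10^-3 m⁴.
Shear stress varies linearly with radius: τ = T·r/J = 57300 × 0.153 / 1.030×10^-3 = 8.514×10^6 Pa.

8.51 N/mm²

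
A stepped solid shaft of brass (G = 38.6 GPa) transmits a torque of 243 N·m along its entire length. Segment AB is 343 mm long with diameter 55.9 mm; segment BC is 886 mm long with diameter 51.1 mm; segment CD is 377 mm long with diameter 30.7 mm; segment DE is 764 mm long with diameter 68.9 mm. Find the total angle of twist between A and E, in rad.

J_AB = π(0.0559)⁴/32 = 9.59×10^-7 m⁴; J_BC = π(0.0511)⁴/32 = 6.69×10^-7 m⁴; J_CD = π(0.0307)⁴/32 = 8.72×10^-8 m⁴; J_DE = π(0.0689)⁴/32 = 2.21×10^-6 m⁴.
θ = (T/G)·Σ L_i/J_i = (243.0/38.6×10⁹)·(0.343/9.59×10^-7 + 0.886/6.69×10^-7 + 0.377/8.72×10^-8 + 0.764/2.21×10^-6) = 0.03997 rad.

0.0400 rad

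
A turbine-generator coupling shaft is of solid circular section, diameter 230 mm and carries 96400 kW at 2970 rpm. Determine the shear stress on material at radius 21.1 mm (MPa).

ω = 2π·2970/60 = 311.0 rad/s, so T = P/ω = 96400×10³ / 311.0 = 310000 N·m.
J = πd⁴/32 = π(0.230)⁴/32 = 2.747×10^-4 m⁴.
Shear stress varies linearly with radius: τ = T·r/J = 310000 × 0.0211 / 2.747×10^-4 = 2.380×10^7 Pa.

23.8 MPa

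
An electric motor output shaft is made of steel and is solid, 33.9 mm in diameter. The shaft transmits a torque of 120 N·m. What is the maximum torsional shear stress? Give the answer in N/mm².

J = πd⁴/32 = π(0.0339)⁴/32 = 1.297×10^-7 m⁴.
τ_max = T·r/J = 120.0 × 0.0169 / 1.297×10^-7 = 1.569×10^7 Pa.

15.7 N/mm²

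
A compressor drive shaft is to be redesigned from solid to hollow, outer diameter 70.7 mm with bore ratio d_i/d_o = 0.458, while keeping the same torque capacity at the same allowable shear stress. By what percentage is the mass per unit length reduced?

18.6 %

Equal τ_max and T ⇒ the solid shaft needs d_s³ = d_o³(1−k⁴), so d_s = 70.7·(1−0.458⁴)^(1/3) = 69.65 mm.
Area ratio A_h/A_s = d_o²(1−k²)/d_s² = (1−k²)/(1−k⁴)^(2/3) = 0.8143.
Mass saving = 1 − 0.8143 = 18.6 %.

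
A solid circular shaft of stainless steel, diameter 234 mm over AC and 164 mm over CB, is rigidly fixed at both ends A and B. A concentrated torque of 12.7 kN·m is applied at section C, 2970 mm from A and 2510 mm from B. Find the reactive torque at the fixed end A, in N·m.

9880 N·m

Compatibility: T_A·a/J_AC = T_B·b/J_CB with T_A + T_B = T₀.
J_AC = 2.94×10^-4 m⁴, J_CB = 7.10×10^-5 m⁴, so T_A = T₀·(J_AC/a)/((J_AC/a)+(J_CB/b)) = 9879 N·m, T_B = 2821 N·m.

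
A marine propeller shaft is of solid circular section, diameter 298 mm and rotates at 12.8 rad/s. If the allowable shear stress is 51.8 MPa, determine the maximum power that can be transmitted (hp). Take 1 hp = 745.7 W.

J = πd⁴/32 = π(0.298)⁴/32 = 7.742×10^-4 m⁴.
T_max = τ_allow·J/r = 5.18×10^7 × 7.742×10^-4 / 0.149 = 269200 N·m.
ω = 12.8 rad/s, so P_max = T_max·ω = 3.445×10^6 W.

4620 hp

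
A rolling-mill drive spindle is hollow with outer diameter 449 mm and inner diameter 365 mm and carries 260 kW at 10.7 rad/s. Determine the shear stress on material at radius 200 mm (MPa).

2.16 MPa

ω = 10.7 rad/s, so T = P/ω = 260×10³ / 10.70 = 24300 N·m.
J = π(d_o⁴ − d_i⁴)/32 = π(0.449⁴ − 0.365⁴)/32 = 2.248×10^-3 m⁴.
Shear stress varies linearly with radius: τ = T·r/J = 24300 × 0.200 / 2.248×10^-3 = 2.162×10^6 Pa.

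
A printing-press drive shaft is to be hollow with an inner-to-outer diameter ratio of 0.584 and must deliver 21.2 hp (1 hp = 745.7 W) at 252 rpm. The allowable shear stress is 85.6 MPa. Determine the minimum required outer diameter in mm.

ω = 2π·252/60 = 26.39 rad/s, so T = P/ω = 21.2×745.7 / 26.39 = 599.1 N·m.
For a hollow shaft with d_i/d_o = 0.584: τ_max = 16T/(π d_o³ (1−k⁴)), so d_o = [16T/(π τ_allow (1−k⁴))]^(1/3) = [16·599.1/(π·8.56×10^7·0.8837)]^(1/3) = 0.03429 m.

34.3 mm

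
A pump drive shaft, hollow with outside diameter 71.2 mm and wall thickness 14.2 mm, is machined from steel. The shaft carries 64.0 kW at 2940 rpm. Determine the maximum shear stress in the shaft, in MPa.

ω = 2π·2940/60 = 307.9 rad/s, so T = P/ω = 64.0×10³ / 307.9 = 207.9 N·m.
J = π(d_o⁴ − d_i⁴)/32 = π(0.0712⁴ − 0.0428⁴)/32 = 2.194×10^-6 m⁴.
τ_max = T·r/J = 207.9 × 0.0356 / 2.194×10^-6 = 3.374×10^6 Pa.

3.37 MPa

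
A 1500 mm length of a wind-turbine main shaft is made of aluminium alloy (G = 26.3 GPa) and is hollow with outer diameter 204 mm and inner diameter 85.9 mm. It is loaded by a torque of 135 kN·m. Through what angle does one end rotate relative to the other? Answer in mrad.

J = π(d_o⁴ − d_i⁴)/32 = π(0.204⁴ − 0.0859⁴)/32 = 1.647×10^-4 m⁴.
θ = T·L/(G·J) = 135000 × 1.50 / (26.3×10⁹ × 1.647×10^-4) = 0.04675 rad.

46.8 mrad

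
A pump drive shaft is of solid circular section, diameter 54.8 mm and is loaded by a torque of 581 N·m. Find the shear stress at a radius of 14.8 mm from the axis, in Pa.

J = πd⁴/32 = π(0.0548)⁴/32 = 8.854×10^-7 m⁴.
Shear stress varies linearly with radius: τ = T·r/J = 581.0 × 0.0148 / 8.854×10^-7 = 9.712×10^6 Pa.

9.71e6 Pa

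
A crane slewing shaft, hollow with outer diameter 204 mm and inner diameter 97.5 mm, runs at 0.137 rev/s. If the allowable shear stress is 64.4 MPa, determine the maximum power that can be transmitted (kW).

87.6 kW

J = π(d_o⁴ − d_i⁴)/32 = π(0.204⁴ − 0.0975⁴)/32 = 1.612×10^-4 m⁴.
T_max = τ_allow·J/r = 6.44×10^7 × 1.612×10^-4 / 0.102 = 101700 N·m.
ω = 2π·0.137 = 0.8608 rad/s, so P_max = T_max·ω = 8.759×10^4 W.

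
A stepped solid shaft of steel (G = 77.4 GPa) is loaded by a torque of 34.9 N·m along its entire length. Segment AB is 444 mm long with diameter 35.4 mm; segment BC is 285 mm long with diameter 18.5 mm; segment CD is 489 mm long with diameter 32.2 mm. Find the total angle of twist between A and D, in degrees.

J_AB = π(0.0354)⁴/32 = 1.54×10^-7 m⁴; J_BC = π(0.0185)⁴/32 = 1.15×10^-8 m⁴; J_CD = π(0.0322)⁴/32 = 1.06×10^-7 m⁴.
θ = (T/G)·Σ L_i/J_i = (34.90/77.4×10⁹)·(0.444/1.54×10^-7 + 0.285/1.15×10^-8 + 0.489/1.06×10^-7) = 0.01456 rad.

0.834°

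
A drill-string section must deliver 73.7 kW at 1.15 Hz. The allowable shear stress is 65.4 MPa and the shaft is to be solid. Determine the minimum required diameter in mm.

ω = 2π·1.15 = 7.226 rad/s, so T = P/ω = 73.7×10³ / 7.226 = 10200 N·m.
For a solid shaft τ_max = 16T/(πd³), so d = (16T/(π τ_allow))^(1/3) = (16·10200/(π·6.54×10^7))^(1/3) = 0.09261 m.

92.6 mm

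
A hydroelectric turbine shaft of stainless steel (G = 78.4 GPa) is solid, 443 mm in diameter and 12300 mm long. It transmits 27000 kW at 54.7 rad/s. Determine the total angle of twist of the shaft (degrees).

ω = 54.7 rad/s, so T = P/ω = 27000×10³ / 54.70 = 493600 N·m.
J = πd⁴/32 = π(0.443)⁴/32 = 3.781×10^-3 m⁴.
θ = T·L/(G·J) = 493600 × 12.3 / (78.4×10⁹ × 3.781×10^-3) = 0.02048 rad.

1.17°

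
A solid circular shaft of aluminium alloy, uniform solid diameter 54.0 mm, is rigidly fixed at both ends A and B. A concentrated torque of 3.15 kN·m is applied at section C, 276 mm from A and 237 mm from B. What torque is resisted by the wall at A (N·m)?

1460 N·m

With uniform GJ and both ends fixed, compatibility θ_AC = θ_CB gives T_A·a = T_B·b, together with T_A + T_B = T₀.
T_A = T₀·b/(a+b) = 3150·237/513.0 = 1455 N·m; T_B = 1695 N·m.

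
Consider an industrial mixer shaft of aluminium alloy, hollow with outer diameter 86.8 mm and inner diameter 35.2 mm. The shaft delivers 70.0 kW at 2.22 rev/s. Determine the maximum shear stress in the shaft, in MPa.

40.2 MPa

ω = 2π·2.22 = 13.95 rad/s, so T = P/ω = 70.0×10³ / 13.95 = 5018 N·m.
J = π(d_o⁴ − d_i⁴)/32 = π(0.0868⁴ − 0.0352⁴)/32 = 5.422×10^-6 m⁴.
τ_max = T·r/J = 5018 × 0.0434 / 5.422×10^-6 = 4.017×10^7 Pa.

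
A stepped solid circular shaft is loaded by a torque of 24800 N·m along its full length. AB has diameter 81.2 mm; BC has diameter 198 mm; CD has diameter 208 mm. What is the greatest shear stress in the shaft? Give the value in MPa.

Under the same torque, τ_max = 16T/(πd³) is largest where d is smallest — segment AB (d = 81.2 mm).
τ_max = 16·24800/(π·(0.0812)³) = 2.359×10^8 Pa.

236 MPa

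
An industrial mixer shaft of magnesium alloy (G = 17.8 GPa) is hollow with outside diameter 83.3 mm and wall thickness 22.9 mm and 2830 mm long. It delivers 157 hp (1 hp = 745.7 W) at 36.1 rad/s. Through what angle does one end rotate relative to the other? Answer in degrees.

6.52°

ω = 36.1 rad/s, so T = P/ω = 157×745.7 / 36.10 = 3243 N·m.
J = π(d_o⁴ − d_i⁴)/32 = π(0.0833⁴ − 0.0375⁴)/32 = 4.533×10^-6 m⁴.
θ = T·L/(G·J) = 3243 × 2.83 / (17.8×10⁹ × 4.533×10^-6) = 0.1138 rad.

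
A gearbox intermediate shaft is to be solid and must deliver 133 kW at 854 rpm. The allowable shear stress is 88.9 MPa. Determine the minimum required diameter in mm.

44.0 mm

ω = 2π·854/60 = 89.43 rad/s, so T = P/ω = 133×10³ / 89.43 = 1487 N·m.
For a solid shaft τ_max = 16T/(πd³), so d = (16T/(π τ_allow))^(1/3) = (16·1487/(π·8.89×10^7))^(1/3) = 0.04400 m.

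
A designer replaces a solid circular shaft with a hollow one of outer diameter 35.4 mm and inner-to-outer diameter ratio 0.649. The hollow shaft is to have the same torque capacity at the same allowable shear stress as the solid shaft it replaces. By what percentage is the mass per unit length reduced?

Equal τ_max and T ⇒ the solid shaft needs d_s³ = d_o³(1−k⁴), so d_s = 35.4·(1−0.649⁴)^(1/3) = 33.17 mm.
Area ratio A_h/A_s = d_o²(1−k²)/d_s² = (1−k²)/(1−k⁴)^(2/3) = 0.6593.
Mass saving = 1 − 0.6593 = 34.1 %.

34.1 %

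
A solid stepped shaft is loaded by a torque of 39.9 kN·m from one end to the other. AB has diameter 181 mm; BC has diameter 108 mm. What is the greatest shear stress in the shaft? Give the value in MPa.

161 MPa

Under the same torque, τ_max = 16T/(πd³) is largest where d is smallest — segment BC (d = 108 mm).
τ_max = 16·39900/(π·(0.108)³) = 1.613×10^8 Pa.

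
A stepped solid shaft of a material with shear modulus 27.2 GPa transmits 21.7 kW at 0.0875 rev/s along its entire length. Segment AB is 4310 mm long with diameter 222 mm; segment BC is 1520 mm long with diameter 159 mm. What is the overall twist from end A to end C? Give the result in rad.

0.0614 rad

ω = 2π·0.0875 = 0.5498 rad/s, so T = P/ω = 21.7×10³ / 0.5498 = 39470 N·m.
J_AB = π(0.222)⁴/32 = 2.38×10^-4 m⁴; J_BC = π(0.159)⁴/32 = 6.27×10^-5 m⁴.
θ = (T/G)·Σ L_i/J_i = (39470/27.2×10⁹)·(4.31/2.38×10^-4 + 1.52/6.27×10^-5) = 0.06138 rad.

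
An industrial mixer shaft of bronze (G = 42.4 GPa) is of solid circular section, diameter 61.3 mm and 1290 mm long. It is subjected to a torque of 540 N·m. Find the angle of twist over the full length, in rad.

J = πd⁴/32 = π(0.0613)⁴/32 = 1.386×10^-6 m⁴.
θ = T·L/(G·J) = 540.0 × 1.29 / (42.4×10⁹ × 1.386×10^-6) = 0.01185 rad.

0.0119 rad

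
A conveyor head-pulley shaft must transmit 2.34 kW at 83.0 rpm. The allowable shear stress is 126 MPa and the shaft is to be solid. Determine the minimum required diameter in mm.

22.2 mm

ω = 2π·83.0/60 = 8.692 rad/s, so T = P/ω = 2.34×10³ / 8.692 = 269.2 N·m.
For a solid shaft τ_max = 16T/(πd³), so d = (16T/(π τ_allow))^(1/3) = (16·269.2/(π·1.26×10^8))^(1/3) = 0.02216 m.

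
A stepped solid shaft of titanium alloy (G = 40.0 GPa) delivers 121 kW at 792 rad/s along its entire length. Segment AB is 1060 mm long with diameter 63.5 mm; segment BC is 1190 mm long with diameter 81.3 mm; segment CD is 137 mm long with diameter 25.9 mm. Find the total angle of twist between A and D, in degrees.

0.885°

ω = 792 rad/s, so T = P/ω = 121×10³ / 792.0 = 152.8 N·m.
J_AB = π(0.0635)⁴/32 = 1.60×10^-6 m⁴; J_BC = π(0.0813)⁴/32 = 4.29×10^-6 m⁴; J_CD = π(0.0259)⁴/32 = 4.42×10^-8 m⁴.
θ = (T/G)·Σ L_i/J_i = (152.8/40.0×10⁹)·(1.06/1.60×10^-6 + 1.19/4.29×10^-6 + 0.137/4.42×10^-8) = 0.01544 rad.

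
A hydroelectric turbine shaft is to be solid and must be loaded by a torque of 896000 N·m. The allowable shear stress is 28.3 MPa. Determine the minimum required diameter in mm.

For a solid shaft τ_max = 16T/(πd³), so d = (16T/(π τ_allow))^(1/3) = (16·896000/(π·2.83×10^7))^(1/3) = 0.5443 m.

544 mm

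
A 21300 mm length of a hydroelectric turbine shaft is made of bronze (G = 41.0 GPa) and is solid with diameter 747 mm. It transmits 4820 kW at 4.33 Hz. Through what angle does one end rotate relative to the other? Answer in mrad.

ω = 2π·4.33 = 27.21 rad/s, so T = P/ω = 4820×10³ / 27.21 = 177200 N·m.
J = πd⁴/32 = π(0.747)⁴/32 = 0.03057 m⁴.
θ = T·L/(G·J) = 177200 × 21.3 / (41.0×10⁹ × 0.03057) = 3.011×10^-3 rad.

3.01 mrad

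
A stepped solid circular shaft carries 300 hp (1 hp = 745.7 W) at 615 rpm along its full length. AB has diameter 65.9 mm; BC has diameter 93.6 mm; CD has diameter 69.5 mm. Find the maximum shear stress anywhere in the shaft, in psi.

8970 psi

ω = 2π·615/60 = 64.40 rad/s, so T = P/ω = 300×745.7 / 64.40 = 3474 N·m.
Under the same torque, τ_max = 16T/(πd³) is largest where d is smallest — segment AB (d = 65.9 mm).
τ_max = 16·3474/(π·(0.0659)³) = 6.182×10^7 Pa.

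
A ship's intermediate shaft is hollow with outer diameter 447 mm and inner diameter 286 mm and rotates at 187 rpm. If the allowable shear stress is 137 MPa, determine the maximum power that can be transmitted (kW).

J = π(d_o⁴ − d_i⁴)/32 = π(0.447⁴ − 0.286⁴)/32 = 3.263×10^-3 m⁴.
T_max = τ_allow·J/r = 1.37×10^8 × 3.263×10^-3 / 0.224 = 2.000e6 N·m.
ω = 2π·187/60 = 19.58 rad/s, so P_max = T_max·ω = 3.916×10^7 W.

39200 kW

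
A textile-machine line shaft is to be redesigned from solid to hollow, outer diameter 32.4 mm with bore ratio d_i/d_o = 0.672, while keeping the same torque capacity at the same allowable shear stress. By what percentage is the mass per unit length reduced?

Equal τ_max and T ⇒ the solid shaft needs d_s³ = d_o³(1−k⁴), so d_s = 32.4·(1−0.672⁴)^(1/3) = 30.03 mm.
Area ratio A_h/A_s = d_o²(1−k²)/d_s² = (1−k²)/(1−k⁴)^(2/3) = 0.6385.
Mass saving = 1 − 0.6385 = 36.2 %.

36.2 %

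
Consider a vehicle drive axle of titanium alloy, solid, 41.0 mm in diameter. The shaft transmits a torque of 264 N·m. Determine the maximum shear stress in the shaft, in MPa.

J = πd⁴/32 = π(0.0410)⁴/32 = 2.774×10^-7 m⁴.
τ_max = T·r/J = 264.0 × 0.0205 / 2.774×10^-7 = 1.951×10^7 Pa.

19.5 MPa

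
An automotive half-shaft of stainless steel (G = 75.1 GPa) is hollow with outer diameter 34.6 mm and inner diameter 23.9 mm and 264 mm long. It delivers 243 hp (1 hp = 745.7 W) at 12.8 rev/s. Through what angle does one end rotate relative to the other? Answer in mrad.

ω = 2π·12.8 = 80.42 rad/s, so T = P/ω = 243×745.7 / 80.42 = 2253 N·m.
J = π(d_o⁴ − d_i⁴)/32 = π(0.0346⁴ − 0.0239⁴)/32 = 1.087×10^-7 m⁴.
θ = T·L/(G·J) = 2253 × 0.264 / (75.1×10⁹ × 1.087×10^-7) = 0.07288 rad.

72.9 mrad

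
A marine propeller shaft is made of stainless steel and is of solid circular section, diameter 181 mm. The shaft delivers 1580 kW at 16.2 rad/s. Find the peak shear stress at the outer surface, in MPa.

ω = 16.2 rad/s, so T = P/ω = 1580×10³ / 16.20 = 97530 N·m.
J = πd⁴/32 = π(0.181)⁴/32 = 1.054×10^-4 m⁴.
τ_max = T·r/J = 97530 × 0.0905 / 1.054×10^-4 = 8.377×10^7 Pa.

83.8 MPa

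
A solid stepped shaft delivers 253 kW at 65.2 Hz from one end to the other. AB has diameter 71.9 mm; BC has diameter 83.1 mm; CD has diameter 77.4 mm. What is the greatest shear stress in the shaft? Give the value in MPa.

ω = 2π·65.2 = 409.7 rad/s, so T = P/ω = 253×10³ / 409.7 = 617.6 N·m.
Under the same torque, τ_max = 16T/(πd³) is largest where d is smallest — segment AB (d = 71.9 mm).
τ_max = 16·617.6/(π·(0.0719)³) = 8.462×10^6 Pa.

8.46 MPa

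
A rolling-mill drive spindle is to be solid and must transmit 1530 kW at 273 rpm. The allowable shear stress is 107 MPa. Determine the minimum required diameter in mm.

137 mm

ω = 2π·273/60 = 28.59 rad/s, so T = P/ω = 1530×10³ / 28.59 = 53520 N·m.
For a solid shaft τ_max = 16T/(πd³), so d = (16T/(π τ_allow))^(1/3) = (16·53520/(π·1.07×10^8))^(1/3) = 0.1366 m.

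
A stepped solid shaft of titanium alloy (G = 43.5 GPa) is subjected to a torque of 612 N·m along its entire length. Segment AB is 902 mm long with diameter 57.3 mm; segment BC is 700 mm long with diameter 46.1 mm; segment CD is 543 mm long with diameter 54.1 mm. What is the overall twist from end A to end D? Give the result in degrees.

J_AB = π(0.0573)⁴/32 = 1.06×10^-6 m⁴; J_BC = π(0.0461)⁴/32 = 4.43×10^-7 m⁴; J_CD = π(0.0541)⁴/32 = 8.41×10^-7 m⁴.
θ = (T/G)·Σ L_i/J_i = (612.0/43.5×10⁹)·(0.902/1.06×10^-6 + 0.700/4.43×10^-7 + 0.543/8.41×10^-7) = 0.04329 rad.

2.48°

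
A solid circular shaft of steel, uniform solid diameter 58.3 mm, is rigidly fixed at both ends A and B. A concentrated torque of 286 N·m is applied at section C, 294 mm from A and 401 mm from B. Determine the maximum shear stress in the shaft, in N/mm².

With uniform GJ and both ends fixed, compatibility θ_AC = θ_CB gives T_A·a = T_B·b, together with T_A + T_B = T₀.
T_A = T₀·b/(a+b) = 286.0·401/695.0 = 165.0 N·m; T_B = 121.0 N·m.
τ in each portion: τ_AC = 4.24×10^6 Pa, τ_CB = 3.11×10^6 Pa; maximum is in AC.
τ_max = T_AC·r/J = 165.0·0.0291/1.13×10^-6 = 4.241×10^6 Pa.

4.24 N/mm²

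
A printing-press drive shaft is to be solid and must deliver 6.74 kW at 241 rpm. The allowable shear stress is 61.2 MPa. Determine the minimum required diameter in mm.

ω = 2π·241/60 = 25.24 rad/s, so T = P/ω = 6.74×10³ / 25.24 = 267.1 N·m.
For a solid shaft τ_max = 16T/(πd³), so d = (16T/(π τ_allow))^(1/3) = (16·267.1/(π·6.12×10^7))^(1/3) = 0.02812 m.

28.1 mm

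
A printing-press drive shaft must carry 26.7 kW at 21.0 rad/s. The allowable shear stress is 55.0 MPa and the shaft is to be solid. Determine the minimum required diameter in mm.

ω = 21.0 rad/s, so T = P/ω = 26.7×10³ / 21.00 = 1271 N·m.
For a solid shaft τ_max = 16T/(πd³), so d = (16T/(π τ_allow))^(1/3) = (16·1271/(π·5.50×10^7))^(1/3) = 0.04901 m.

49.0 mm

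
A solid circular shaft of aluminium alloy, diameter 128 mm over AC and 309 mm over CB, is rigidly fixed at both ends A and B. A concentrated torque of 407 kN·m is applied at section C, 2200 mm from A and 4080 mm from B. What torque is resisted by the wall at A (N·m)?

21100 N·m

Compatibility: T_A·a/J_AC = T_B·b/J_CB with T_A + T_B = T₀.
J_AC = 2.64×10^-5 m⁴, J_CB = 8.95×10^-4 m⁴, so T_A = T₀·(J_AC/a)/((J_AC/a)+(J_CB/b)) = 21070 N·m, T_B = 385900 N·m.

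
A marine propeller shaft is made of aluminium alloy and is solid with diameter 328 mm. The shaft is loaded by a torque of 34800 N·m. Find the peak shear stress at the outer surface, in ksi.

J = πd⁴/32 = π(0.328)⁴/32 = 1.136×10^-3 m⁴.
τ_max = T·r/J = 34800 × 0.164 / 1.136×10^-3 = 5.023×10^6 Pa.

0.728 ksi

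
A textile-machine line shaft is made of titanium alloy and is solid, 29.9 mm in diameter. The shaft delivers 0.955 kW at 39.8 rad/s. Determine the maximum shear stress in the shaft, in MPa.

ω = 39.8 rad/s, so T = P/ω = 0.955×10³ / 39.80 = 23.99 N·m.
J = πd⁴/32 = π(0.0299)⁴/32 = 7.847×10^-8 m⁴.
τ_max = T·r/J = 23.99 × 0.0149 / 7.847×10^-8 = 4.572×10^6 Pa.

4.57 MPa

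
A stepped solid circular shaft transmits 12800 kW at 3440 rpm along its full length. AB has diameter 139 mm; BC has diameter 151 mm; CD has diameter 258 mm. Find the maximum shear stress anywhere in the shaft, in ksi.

ω = 2π·3440/60 = 360.2 rad/s, so T = P/ω = 12800×10³ / 360.2 = 35530 N·m.
Under the same torque, τ_max = 16T/(πd³) is largest where d is smallest — segment AB (d = 139 mm).
τ_max = 16·35530/(π·(0.139)³) = 6.738×10^7 Pa.

9.77 ksi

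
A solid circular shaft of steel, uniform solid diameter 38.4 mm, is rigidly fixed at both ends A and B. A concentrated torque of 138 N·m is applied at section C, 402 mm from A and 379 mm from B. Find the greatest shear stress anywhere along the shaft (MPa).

6.39 MPa

With uniform GJ and both ends fixed, compatibility θ_AC = θ_CB gives T_A·a = T_B·b, together with T_A + T_B = T₀.
T_A = T₀·b/(a+b) = 138.0·379/781.0 = 66.97 N·m; T_B = 71.03 N·m.
τ in each portion: τ_AC = 6.02×10^6 Pa, τ_CB = 6.39×10^6 Pa; maximum is in CB.
τ_max = T_CB·r/J = 71.03·0.0192/2.13×10^-7 = 6.389×10^6 Pa.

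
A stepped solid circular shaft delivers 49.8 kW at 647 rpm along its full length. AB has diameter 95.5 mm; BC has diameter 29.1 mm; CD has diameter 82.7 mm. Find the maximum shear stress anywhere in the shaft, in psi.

ω = 2π·647/60 = 67.75 rad/s, so T = P/ω = 49.8×10³ / 67.75 = 735.0 N·m.
Under the same torque, τ_max = 16T/(πd³) is largest where d is smallest — segment BC (d = 29.1 mm).
τ_max = 16·735.0/(π·(0.0291)³) = 1.519×10^8 Pa.

22000 psi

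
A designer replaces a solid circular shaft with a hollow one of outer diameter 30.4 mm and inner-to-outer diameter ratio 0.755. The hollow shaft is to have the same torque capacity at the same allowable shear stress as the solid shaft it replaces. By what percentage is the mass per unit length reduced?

44.1 %

Equal τ_max and T ⇒ the solid shaft needs d_s³ = d_o³(1−k⁴), so d_s = 30.4·(1−0.755⁴)^(1/3) = 26.67 mm.
Area ratio A_h/A_s = d_o²(1−k²)/d_s² = (1−k²)/(1−k⁴)^(2/3) = 0.5587.
Mass saving = 1 − 0.5587 = 44.1 %.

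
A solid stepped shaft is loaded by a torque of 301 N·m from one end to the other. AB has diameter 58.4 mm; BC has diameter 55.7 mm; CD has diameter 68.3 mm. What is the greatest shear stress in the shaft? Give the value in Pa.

Under the same torque, τ_max = 16T/(πd³) is largest where d is smallest — segment BC (d = 55.7 mm).
τ_max = 16·301.0/(π·(0.0557)³) = 8.871×10^6 Pa.

8.87e6 Pa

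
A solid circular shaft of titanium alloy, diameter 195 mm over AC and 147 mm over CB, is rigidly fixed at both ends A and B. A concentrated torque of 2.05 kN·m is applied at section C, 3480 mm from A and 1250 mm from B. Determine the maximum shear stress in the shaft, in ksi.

Compatibility: T_A·a/J_AC = T_B·b/J_CB with T_A + T_B = T₀.
J_AC = 1.42×10^-4 m⁴, J_CB = 4.58×10^-5 m⁴, so T_A = T₀·(J_AC/a)/((J_AC/a)+(J_CB/b)) = 1079 N·m, T_B = 970.5 N·m.
τ in each portion: τ_AC = 7.41×10^5 Pa, τ_CB = 1.56×10^6 Pa; maximum is in CB.
τ_max = T_CB·r/J = 970.5·0.0735/4.58×10^-5 = 1.556×10^6 Pa.

0.226 ksi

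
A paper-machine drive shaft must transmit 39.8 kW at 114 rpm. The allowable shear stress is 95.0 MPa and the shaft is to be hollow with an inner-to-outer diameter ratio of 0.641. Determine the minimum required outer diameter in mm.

59.9 mm

ω = 2π·114/60 = 11.94 rad/s, so T = P/ω = 39.8×10³ / 11.94 = 3334 N·m.
For a hollow shaft with d_i/d_o = 0.641: τ_max = 16T/(π d_o³ (1−k⁴)), so d_o = [16T/(π τ_allow (1−k⁴))]^(1/3) = [16·3334/(π·9.50×10^7·0.8312)]^(1/3) = 0.05991 m.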